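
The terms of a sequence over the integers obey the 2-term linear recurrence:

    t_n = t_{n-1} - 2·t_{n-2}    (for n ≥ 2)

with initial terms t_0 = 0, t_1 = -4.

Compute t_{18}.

t_2 = 1·-4 + -2·0 = -4
t_3 = 1·-4 + -2·-4 = 4
t_4 = 1·4 + -2·-4 = 12
t_5 = 1·12 + -2·4 = 4
t_6 = 1·4 + -2·12 = -20
t_7 = 1·-20 + -2·4 = -28
t_8 = 1·-28 + -2·-20 = 12
t_9 = 1·12 + -2·-28 = 68
t_10 = 1·68 + -2·12 = 44
t_11 = 1·44 + -2·68 = -92
t_12 = 1·-92 + -2·44 = -180
t_13 = 1·-180 + -2·-92 = 4
t_14 = 1·4 + -2·-180 = 364
t_15 = 1·364 + -2·4 = 356
t_16 = 1·356 + -2·364 = -372
t_17 = 1·-372 + -2·356 = -1084
t_18 = 1·-1084 + -2·-372 = -340

-340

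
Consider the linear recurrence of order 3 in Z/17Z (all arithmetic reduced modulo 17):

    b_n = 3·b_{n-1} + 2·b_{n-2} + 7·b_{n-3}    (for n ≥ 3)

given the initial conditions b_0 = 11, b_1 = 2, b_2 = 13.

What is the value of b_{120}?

14

b_3 = 3·13 + 2·2 + 7·11 = 1
b_4 = 3·1 + 2·13 + 7·2 = 9
b_5 = 3·9 + 2·1 + 7·13 = 1
b_6 = 3·1 + 2·9 + 7·1 = 11
b_7 = 3·11 + 2·1 + 7·9 = 13
b_8 = 3·13 + 2·11 + 7·1 = 0
b_9 = 3·0 + 2·13 + 7·11 = 1
b_10 = 3·1 + 2·0 + 7·13 = 9
b_11 = 3·9 + 2·1 + 7·0 = 12
b_12 = 3·12 + 2·9 + 7·1 = 10
b_13 = 3·10 + 2·12 + 7·9 = 15
b_14 = 3·15 + 2·10 + 7·12 = 13
b_15 = 3·13 + 2·15 + 7·10 = 3
b_16 = 3·3 + 2·13 + 7·15 = 4
b_17 = 3·4 + 2·3 + 7·13 = 7
b_18 = 3·7 + 2·4 + 7·3 = 16
b_19 = 3·16 + 2·7 + 7·4 = 5
b_20 = 3·5 + 2·16 + 7·7 = 11
b_21 = 3·11 + 2·5 + 7·16 = 2
b_22 = 3·2 + 2·11 + 7·5 = 12
b_23 = 3·12 + 2·2 + 7·11 = 15
b_24 = 3·15 + 2·12 + 7·2 = 15
b_25 = 3·15 + 2·15 + 7·12 = 6
b_26 = 3·6 + 2·15 + 7·15 = 0
b_27 = 3·0 + 2·6 + 7·15 = 15
b_28 = 3·15 + 2·0 + 7·6 = 2
b_29 = 3·2 + 2·15 + 7·0 = 2
b_30 = 3·2 + 2·2 + 7·15 = 13
b_31 = 3·13 + 2·2 + 7·2 = 6
b_32 = 3·6 + 2·13 + 7·2 = 7
b_33 = 3·7 + 2·6 + 7·13 = 5
b_34 = 3·5 + 2·7 + 7·6 = 3
b_35 = 3·3 + 2·5 + 7·7 = 0
b_36 = 3·0 + 2·3 + 7·5 = 7
b_37 = 3·7 + 2·0 + 7·3 = 8
b_38 = 3·8 + 2·7 + 7·0 = 4
b_39 = 3·4 + 2·8 + 7·7 = 9
b_40 = 3·9 + 2·4 + 7·8 = 6
b_41 = 3·6 + 2·9 + 7·4 = 13
b_42 = 3·13 + 2·6 + 7·9 = 12
b_43 = 3·12 + 2·13 + 7·6 = 2
b_44 = 3·2 + 2·12 + 7·13 = 2
b_45 = 3·2 + 2·2 + 7·12 = 9
b_46 = 3·9 + 2·2 + 7·2 = 11
b_47 = 3·11 + 2·9 + 7·2 = 14
b_48 = 3·14 + 2·11 + 7·9 = 8
b_49 = 3·8 + 2·14 + 7·11 = 10
b_50 = 3·10 + 2·8 + 7·14 = 8
b_51 = 3·8 + 2·10 + 7·8 = 15
b_52 = 3·15 + 2·8 + 7·10 = 12
b_53 = 3·12 + 2·15 + 7·8 = 3
b_54 = 3·3 + 2·12 + 7·15 = 2
b_55 = 3·2 + 2·3 + 7·12 = 11
b_56 = 3·11 + 2·2 + 7·3 = 7
b_57 = 3·7 + 2·11 + 7·2 = 6
b_58 = 3·6 + 2·7 + 7·11 = 7
b_59 = 3·7 + 2·6 + 7·7 = 14
b_60 = 3·14 + 2·7 + 7·6 = 13
b_61 = 3·13 + 2·14 + 7·7 = 14
b_62 = 3·14 + 2·13 + 7·14 = 13
b_63 = 3·13 + 2·14 + 7·13 = 5
b_64 = 3·5 + 2·13 + 7·14 = 3
b_65 = 3·3 + 2·5 + 7·13 = 8
b_66 = 3·8 + 2·3 + 7·5 = 14
b_67 = 3·14 + 2·8 + 7·3 = 11
b_68 = 3·11 + 2·14 + 7·8 = 15
b_69 = 3·15 + 2·11 + 7·14 = 12
b_70 = 3·12 + 2·15 + 7·11 = 7
b_71 = 3·7 + 2·12 + 7·15 = 14
b_72 = 3·14 + 2·7 + 7·12 = 4
b_73 = 3·4 + 2·14 + 7·7 = 4
b_74 = 3·4 + 2·4 + 7·14 = 16
b_75 = 3·16 + 2·4 + 7·4 = 16
b_76 = 3·16 + 2·16 + 7·4 = 6
b_77 = 3·6 + 2·16 + 7·16 = 9
b_78 = 3·9 + 2·6 + 7·16 = 15
b_79 = 3·15 + 2·9 + 7·6 = 3
b_80 = 3·3 + 2·15 + 7·9 = 0
b_81 = 3·0 + 2·3 + 7·15 = 9
b_82 = 3·9 + 2·0 + 7·3 = 14
b_83 = 3·14 + 2·9 + 7·0 = 9
b_84 = 3·9 + 2·14 + 7·9 = 16
b_85 = 3·16 + 2·9 + 7·14 = 11
b_86 = 3·11 + 2·16 + 7·9 = 9
b_87 = 3·9 + 2·11 + 7·16 = 8
b_88 = 3·8 + 2·9 + 7·11 = 0
b_89 = 3·0 + 2·8 + 7·9 = 11
b_90 = 3·11 + 2·0 + 7·8 = 4
b_91 = 3·4 + 2·11 + 7·0 = 0
b_92 = 3·0 + 2·4 + 7·11 = 0
b_93 = 3·0 + 2·0 + 7·4 = 11
b_94 = 3·11 + 2·0 + 7·0 = 16
b_95 = 3·16 + 2·11 + 7·0 = 2
b_96 = 3·2 + 2·16 + 7·11 = 13
b_97 = 3·13 + 2·2 + 7·16 = 2
b_98 = 3·2 + 2·13 + 7·2 = 12
b_99 = 3·12 + 2·2 + 7·13 = 12
b_100 = 3·12 + 2·12 + 7·2 = 6
b_101 = 3·6 + 2·12 + 7·12 = 7
b_102 = 3·7 + 2·6 + 7·12 = 15
b_103 = 3·15 + 2·7 + 7·6 = 16
b_104 = 3·16 + 2·15 + 7·7 = 8
b_105 = 3·8 + 2·16 + 7·15 = 8
b_106 = 3·8 + 2·8 + 7·16 = 16
b_107 = 3·16 + 2·8 + 7·8 = 1
b_108 = 3·1 + 2·16 + 7·8 = 6
b_109 = 3·6 + 2·1 + 7·16 = 13
b_110 = 3·13 + 2·6 + 7·1 = 7
b_111 = 3·7 + 2·13 + 7·6 = 4
b_112 = 3·4 + 2·7 + 7·13 = 15
b_113 = 3·15 + 2·4 + 7·7 = 0
b_114 = 3·0 + 2·15 + 7·4 = 7
b_115 = 3·7 + 2·0 + 7·15 = 7
b_116 = 3·7 + 2·7 + 7·0 = 1
b_117 = 3·1 + 2·7 + 7·7 = 15
b_118 = 3·15 + 2·1 + 7·7 = 11
b_119 = 3·11 + 2·15 + 7·1 = 2
b_120 = 3·2 + 2·11 + 7·15 = 14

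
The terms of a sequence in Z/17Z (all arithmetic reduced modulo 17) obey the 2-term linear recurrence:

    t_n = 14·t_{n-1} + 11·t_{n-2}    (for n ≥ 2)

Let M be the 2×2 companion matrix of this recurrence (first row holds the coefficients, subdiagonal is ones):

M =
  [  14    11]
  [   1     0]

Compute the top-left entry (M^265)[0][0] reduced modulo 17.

(M^265)[0][0] is the top entry after applying M 265 times to the unit state (1, 0). Equivalently it is h_{266} for the auxiliary sequence (h_n) obeying the same recurrence with h_1 = 1 and h_i = 0 for 0 ≤ i < 1:
h_2 = 14·1 + 11·0 = 14
h_3 = 14·14 + 11·1 = 3
h_4 = 14·3 + 11·14 = 9
h_5 = 14·9 + 11·3 = 6
h_6 = 14·6 + 11·9 = 13
h_7 = 14·13 + 11·6 = 10
h_8 = 14·10 + 11·13 = 11
h_9 = 14·11 + 11·10 = 9
h_10 = 14·9 + 11·11 = 9
h_11 = 14·9 + 11·9 = 4
h_12 = 14·4 + 11·9 = 2
h_13 = 14·2 + 11·4 = 4
h_14 = 14·4 + 11·2 = 10
h_15 = 14·10 + 11·4 = 14
h_16 = 14·14 + 11·10 = 0
h_17 = 14·0 + 11·14 = 1
(h_16, h_17) = (0, 1) = (h_0, h_1), so the sequence has period 16.
266 ≡ 10 (mod 16), hence h_266 = h_10 = 9.

9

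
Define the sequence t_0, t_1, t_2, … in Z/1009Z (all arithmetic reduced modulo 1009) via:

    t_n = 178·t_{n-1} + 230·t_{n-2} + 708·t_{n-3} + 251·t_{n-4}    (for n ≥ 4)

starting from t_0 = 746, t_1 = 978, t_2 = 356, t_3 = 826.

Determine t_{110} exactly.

901

t_4 = 178·826 + 230·356 + 708·978 + 251·746 = 696
t_5 = 178·696 + 230·826 + 708·356 + 251·978 = 158
t_6 = 178·158 + 230·696 + 708·826 + 251·356 = 682
t_7 = 178·682 + 230·158 + 708·696 + 251·826 = 180
t_8 = 178·180 + 230·682 + 708·158 + 251·696 = 221
t_9 = 178·221 + 230·180 + 708·682 + 251·158 = 879
Continuing the recurrence:
  t_10 = 405;  t_11 = 669;  t_12 = 97;  t_13 = 457;  t_14 = 915;  t_15 = 75
  t_16 = 609;  t_17 = 259;  t_18 = 761;  t_19 = 274;  t_20 = 38;  t_21 = 578
  t_22 = 199;  t_23 = 691;  t_24 = 292;  t_25 = 448;  t_26 = 970;  t_27 = 27
  t_28 = 874;  t_29 = 422;  t_30 = 925;  t_31 = 368;  t_32 = 303;  t_33 = 377
  t_34 = 908;  t_35 = 276;  t_36 = 582;  t_37 = 503;  t_38 = 950;  t_39 = 291
  t_40 = 619;  t_41 = 262;  t_42 = 841;  t_43 = 825;  t_44 = 70;  t_45 = 705
  t_46 = 429;  t_47 = 737;  t_48 = 915;  t_49 = 822;  t_50 = 448;  t_51 = 792
  t_52 = 243;  t_53 = 242;  t_54 = 265;  t_55 = 445;  t_56 = 168;  t_57 = 223
  t_58 = 814;  t_59 = 14;  t_60 = 290;  t_61 = 1005;  t_62 = 721;  t_63 = 255
  t_64 = 676;  t_65 = 304;  t_66 = 9;  t_67 = 663;  t_68 = 492;  t_69 = 871
  t_70 = 264;  t_71 = 276;  t_72 = 430;  t_73 = 693;  t_74 = 615;  t_75 = 852
  t_76 = 733;  t_77 = 454;  t_78 = 1;  t_79 = 953;  t_80 = 258;  t_81 = 392
  t_82 = 927;  t_83 = 1003;  t_84 = 495;  t_85 = 941;  t_86 = 232;  t_87 = 271
  t_88 = 115;  t_89 = 945;  t_90 = 800;  t_91 = 655;  t_92 = 614;  t_93 = 51
  t_94 = 575;  t_95 = 843;  t_96 = 314;  t_97 = 716;  t_98 = 449;  t_99 = 459
  t_100 = 847;  t_101 = 221;  t_102 = 834;  t_103 = 13;  t_104 = 177;  t_105 = 373
  t_106 = 744;  t_107 = 714;  t_108 = 314
t_109 = 178·314 + 230·714 + 708·744 + 251·373 = 999
t_110 = 178·999 + 230·314 + 708·714 + 251·744 = 901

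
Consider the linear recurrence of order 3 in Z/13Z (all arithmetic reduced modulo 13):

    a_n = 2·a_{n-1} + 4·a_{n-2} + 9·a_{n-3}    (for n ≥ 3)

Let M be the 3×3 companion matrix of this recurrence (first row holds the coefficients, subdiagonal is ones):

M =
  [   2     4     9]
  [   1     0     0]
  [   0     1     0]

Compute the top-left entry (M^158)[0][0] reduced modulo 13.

3

(M^158)[0][0] is the top entry after applying M 158 times to the unit state (1, 0, 0). Equivalently it is h_{160} for the auxiliary sequence (h_n) obeying the same recurrence with h_2 = 1 and h_i = 0 for 0 ≤ i < 2:
h_3 = 2·1 + 4·0 + 9·0 = 2
h_4 = 2·2 + 4·1 + 9·0 = 8
h_5 = 2·8 + 4·2 + 9·1 = 7
h_6 = 2·7 + 4·8 + 9·2 = 12
h_7 = 2·12 + 4·7 + 9·8 = 7
h_8 = 2·7 + 4·12 + 9·7 = 8
h_9 = 2·8 + 4·7 + 9·12 = 9
h_10 = 2·9 + 4·8 + 9·7 = 9
h_11 = 2·9 + 4·9 + 9·8 = 9
h_12 = 2·9 + 4·9 + 9·9 = 5
h_13 = 2·5 + 4·9 + 9·9 = 10
h_14 = 2·10 + 4·5 + 9·9 = 4
h_15 = 2·4 + 4·10 + 9·5 = 2
h_16 = 2·2 + 4·4 + 9·10 = 6
h_17 = 2·6 + 4·2 + 9·4 = 4
h_18 = 2·4 + 4·6 + 9·2 = 11
h_19 = 2·11 + 4·4 + 9·6 = 1
h_20 = 2·1 + 4·11 + 9·4 = 4
h_21 = 2·4 + 4·1 + 9·11 = 7
h_22 = 2·7 + 4·4 + 9·1 = 0
h_23 = 2·0 + 4·7 + 9·4 = 12
h_24 = 2·12 + 4·0 + 9·7 = 9
h_25 = 2·9 + 4·12 + 9·0 = 1
h_26 = 2·1 + 4·9 + 9·12 = 3
h_27 = 2·3 + 4·1 + 9·9 = 0
h_28 = 2·0 + 4·3 + 9·1 = 8
h_29 = 2·8 + 4·0 + 9·3 = 4
h_30 = 2·4 + 4·8 + 9·0 = 1
h_31 = 2·1 + 4·4 + 9·8 = 12
h_32 = 2·12 + 4·1 + 9·4 = 12
h_33 = 2·12 + 4·12 + 9·1 = 3
h_34 = 2·3 + 4·12 + 9·12 = 6
h_35 = 2·6 + 4·3 + 9·12 = 2
h_36 = 2·2 + 4·6 + 9·3 = 3
h_37 = 2·3 + 4·2 + 9·6 = 3
h_38 = 2·3 + 4·3 + 9·2 = 10
h_39 = 2·10 + 4·3 + 9·3 = 7
h_40 = 2·7 + 4·10 + 9·3 = 3
h_41 = 2·3 + 4·7 + 9·10 = 7
h_42 = 2·7 + 4·3 + 9·7 = 11
h_43 = 2·11 + 4·7 + 9·3 = 12
h_44 = 2·12 + 4·11 + 9·7 = 1
h_45 = 2·1 + 4·12 + 9·11 = 6
h_46 = 2·6 + 4·1 + 9·12 = 7
h_47 = 2·7 + 4·6 + 9·1 = 8
h_48 = 2·8 + 4·7 + 9·6 = 7
h_49 = 2·7 + 4·8 + 9·7 = 5
h_50 = 2·5 + 4·7 + 9·8 = 6
h_51 = 2·6 + 4·5 + 9·7 = 4
h_52 = 2·4 + 4·6 + 9·5 = 12
h_53 = 2·12 + 4·4 + 9·6 = 3
h_54 = 2·3 + 4·12 + 9·4 = 12
h_55 = 2·12 + 4·3 + 9·12 = 1
h_56 = 2·1 + 4·12 + 9·3 = 12
h_57 = 2·12 + 4·1 + 9·12 = 6
h_58 = 2·6 + 4·12 + 9·1 = 4
h_59 = 2·4 + 4·6 + 9·12 = 10
h_60 = 2·10 + 4·4 + 9·6 = 12
h_61 = 2·12 + 4·10 + 9·4 = 9
h_62 = 2·9 + 4·12 + 9·10 = 0
h_63 = 2·0 + 4·9 + 9·12 = 1
h_64 = 2·1 + 4·0 + 9·9 = 5
h_65 = 2·5 + 4·1 + 9·0 = 1
h_66 = 2·1 + 4·5 + 9·1 = 5
h_67 = 2·5 + 4·1 + 9·5 = 7
h_68 = 2·7 + 4·5 + 9·1 = 4
h_69 = 2·4 + 4·7 + 9·5 = 3
h_70 = 2·3 + 4·4 + 9·7 = 7
h_71 = 2·7 + 4·3 + 9·4 = 10
h_72 = 2·10 + 4·7 + 9·3 = 10
h_73 = 2·10 + 4·10 + 9·7 = 6
h_74 = 2·6 + 4·10 + 9·10 = 12
h_75 = 2·12 + 4·6 + 9·10 = 8
h_76 = 2·8 + 4·12 + 9·6 = 1
h_77 = 2·1 + 4·8 + 9·12 = 12
h_78 = 2·12 + 4·1 + 9·8 = 9
h_79 = 2·9 + 4·12 + 9·1 = 10
h_80 = 2·10 + 4·9 + 9·12 = 8
h_81 = 2·8 + 4·10 + 9·9 = 7
h_82 = 2·7 + 4·8 + 9·10 = 6
h_83 = 2·6 + 4·7 + 9·8 = 8
h_84 = 2·8 + 4·6 + 9·7 = 12
h_85 = 2·12 + 4·8 + 9·6 = 6
h_86 = 2·6 + 4·12 + 9·8 = 2
h_87 = 2·2 + 4·6 + 9·12 = 6
h_88 = 2·6 + 4·2 + 9·6 = 9
h_89 = 2·9 + 4·6 + 9·2 = 8
h_90 = 2·8 + 4·9 + 9·6 = 2
h_91 = 2·2 + 4·8 + 9·9 = 0
h_92 = 2·0 + 4·2 + 9·8 = 2
h_93 = 2·2 + 4·0 + 9·2 = 9
h_94 = 2·9 + 4·2 + 9·0 = 0
h_95 = 2·0 + 4·9 + 9·2 = 2
h_96 = 2·2 + 4·0 + 9·9 = 7
h_97 = 2·7 + 4·2 + 9·0 = 9
h_98 = 2·9 + 4·7 + 9·2 = 12
h_99 = 2·12 + 4·9 + 9·7 = 6
h_100 = 2·6 + 4·12 + 9·9 = 11
h_101 = 2·11 + 4·6 + 9·12 = 11
h_102 = 2·11 + 4·11 + 9·6 = 3
h_103 = 2·3 + 4·11 + 9·11 = 6
h_104 = 2·6 + 4·3 + 9·11 = 6
h_105 = 2·6 + 4·6 + 9·3 = 11
h_106 = 2·11 + 4·6 + 9·6 = 9
h_107 = 2·9 + 4·11 + 9·6 = 12
h_108 = 2·12 + 4·9 + 9·11 = 3
h_109 = 2·3 + 4·12 + 9·9 = 5
h_110 = 2·5 + 4·3 + 9·12 = 0
h_111 = 2·0 + 4·5 + 9·3 = 8
h_112 = 2·8 + 4·0 + 9·5 = 9
h_113 = 2·9 + 4·8 + 9·0 = 11
h_114 = 2·11 + 4·9 + 9·8 = 0
h_115 = 2·0 + 4·11 + 9·9 = 8
h_116 = 2·8 + 4·0 + 9·11 = 11
h_117 = 2·11 + 4·8 + 9·0 = 2
h_118 = 2·2 + 4·11 + 9·8 = 3
h_119 = 2·3 + 4·2 + 9·11 = 9
h_120 = 2·9 + 4·3 + 9·2 = 9
h_121 = 2·9 + 4·9 + 9·3 = 3
h_122 = 2·3 + 4·9 + 9·9 = 6
h_123 = 2·6 + 4·3 + 9·9 = 1
h_124 = 2·1 + 4·6 + 9·3 = 1
h_125 = 2·1 + 4·1 + 9·6 = 8
h_126 = 2·8 + 4·1 + 9·1 = 3
h_127 = 2·3 + 4·8 + 9·1 = 8
h_128 = 2·8 + 4·3 + 9·8 = 9
h_129 = 2·9 + 4·8 + 9·3 = 12
h_130 = 2·12 + 4·9 + 9·8 = 2
h_131 = 2·2 + 4·12 + 9·9 = 3
h_132 = 2·3 + 4·2 + 9·12 = 5
h_133 = 2·5 + 4·3 + 9·2 = 1
h_134 = 2·1 + 4·5 + 9·3 = 10
h_135 = 2·10 + 4·1 + 9·5 = 4
h_136 = 2·4 + 4·10 + 9·1 = 5
h_137 = 2·5 + 4·4 + 9·10 = 12
h_138 = 2·12 + 4·5 + 9·4 = 2
h_139 = 2·2 + 4·12 + 9·5 = 6
h_140 = 2·6 + 4·2 + 9·12 = 11
h_141 = 2·11 + 4·6 + 9·2 = 12
h_142 = 2·12 + 4·11 + 9·6 = 5
h_143 = 2·5 + 4·12 + 9·11 = 1
h_144 = 2·1 + 4·5 + 9·12 = 0
h_145 = 2·0 + 4·1 + 9·5 = 10
h_146 = 2·10 + 4·0 + 9·1 = 3
h_147 = 2·3 + 4·10 + 9·0 = 7
h_148 = 2·7 + 4·3 + 9·10 = 12
h_149 = 2·12 + 4·7 + 9·3 = 1
h_150 = 2·1 + 4·12 + 9·7 = 9
h_151 = 2·9 + 4·1 + 9·12 = 0
h_152 = 2·0 + 4·9 + 9·1 = 6
h_153 = 2·6 + 4·0 + 9·9 = 2
h_154 = 2·2 + 4·6 + 9·0 = 2
h_155 = 2·2 + 4·2 + 9·6 = 1
h_156 = 2·1 + 4·2 + 9·2 = 2
h_157 = 2·2 + 4·1 + 9·2 = 0
h_158 = 2·0 + 4·2 + 9·1 = 4
h_159 = 2·4 + 4·0 + 9·2 = 0
h_160 = 2·0 + 4·4 + 9·0 = 3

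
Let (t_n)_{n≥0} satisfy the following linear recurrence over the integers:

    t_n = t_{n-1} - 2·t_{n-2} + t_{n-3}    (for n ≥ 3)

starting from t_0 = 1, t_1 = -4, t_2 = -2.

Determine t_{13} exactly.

t_3 = 1·-2 + -2·-4 + 1·1 = 7
t_4 = 1·7 + -2·-2 + 1·-4 = 7
t_5 = 1·7 + -2·7 + 1·-2 = -9
t_6 = 1·-9 + -2·7 + 1·7 = -16
t_7 = 1·-16 + -2·-9 + 1·7 = 9
t_8 = 1·9 + -2·-16 + 1·-9 = 32
t_9 = 1·32 + -2·9 + 1·-16 = -2
t_10 = 1·-2 + -2·32 + 1·9 = -57
t_11 = 1·-57 + -2·-2 + 1·32 = -21
t_12 = 1·-21 + -2·-57 + 1·-2 = 91
t_13 = 1·91 + -2·-21 + 1·-57 = 76

76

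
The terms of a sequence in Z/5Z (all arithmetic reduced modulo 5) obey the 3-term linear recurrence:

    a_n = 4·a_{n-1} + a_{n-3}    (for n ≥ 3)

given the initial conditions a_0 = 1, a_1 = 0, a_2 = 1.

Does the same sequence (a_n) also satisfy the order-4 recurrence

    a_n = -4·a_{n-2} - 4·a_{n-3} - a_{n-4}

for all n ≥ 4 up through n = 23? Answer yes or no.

Terms a_0..a_23: 1, 0, 1, 0, 0, 1, 4, 1, 0, 4, 2, 3, 1, 1, 2, 4, 2, 0, 4, 3, 2, 2, 1, 1
n=4: candidate gives 0, actual a_4 = 0 ✓
n=5: candidate gives 1, actual a_5 = 1 ✓
n=6: candidate gives 4, actual a_6 = 4 ✓
n=7: candidate gives 1, actual a_7 = 1 ✓
n=8: candidate gives 0, actual a_8 = 0 ✓
n=9: candidate gives 4, actual a_9 = 4 ✓
n=10: candidate gives 2, actual a_10 = 2 ✓
n=11: candidate gives 3, actual a_11 = 3 ✓
n=12: candidate gives 1, actual a_12 = 1 ✓
n=13: candidate gives 1, actual a_13 = 1 ✓
n=14: candidate gives 2, actual a_14 = 2 ✓
n=15: candidate gives 4, actual a_15 = 4 ✓
n=16: candidate gives 2, actual a_16 = 2 ✓
n=17: candidate gives 0, actual a_17 = 0 ✓
n=18: candidate gives 4, actual a_18 = 4 ✓
n=19: candidate gives 3, actual a_19 = 3 ✓
n=20: candidate gives 2, actual a_20 = 2 ✓
n=21: candidate gives 2, actual a_21 = 2 ✓
n=22: candidate gives 1, actual a_22 = 1 ✓
n=23: candidate gives 1, actual a_23 = 1 ✓

yes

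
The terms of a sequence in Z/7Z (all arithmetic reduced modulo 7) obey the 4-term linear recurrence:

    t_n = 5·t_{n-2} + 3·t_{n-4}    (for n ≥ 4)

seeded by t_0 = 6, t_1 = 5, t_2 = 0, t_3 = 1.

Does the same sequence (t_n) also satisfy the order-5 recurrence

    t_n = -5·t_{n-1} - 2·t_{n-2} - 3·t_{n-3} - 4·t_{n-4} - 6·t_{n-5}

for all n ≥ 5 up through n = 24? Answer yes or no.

Terms t_0..t_24: 6, 5, 0, 1, 4, 6, 6, 5, 0, 1, 4, 6, 6, 5, 0, 1, 4, 6, 6, 5, 0, 1, 4, 6, 6
n=5: candidate gives 6, actual t_5 = 6 ✓
n=6: candidate gives 6, actual t_6 = 6 ✓
n=7: candidate gives 5, actual t_7 = 5 ✓
n=8: candidate gives 0, actual t_8 = 0 ✓
n=9: candidate gives 1, actual t_9 = 1 ✓
n=10: candidate gives 4, actual t_10 = 4 ✓
n=11: candidate gives 6, actual t_11 = 6 ✓
n=12: candidate gives 6, actual t_12 = 6 ✓
n=13: candidate gives 5, actual t_13 = 5 ✓
n=14: candidate gives 0, actual t_14 = 0 ✓
n=15: candidate gives 1, actual t_15 = 1 ✓
n=16: candidate gives 4, actual t_16 = 4 ✓
n=17: candidate gives 6, actual t_17 = 6 ✓
n=18: candidate gives 6, actual t_18 = 6 ✓
n=19: candidate gives 5, actual t_19 = 5 ✓
n=20: candidate gives 0, actual t_20 = 0 ✓
n=21: candidate gives 1, actual t_21 = 1 ✓
n=22: candidate gives 4, actual t_22 = 4 ✓
n=23: candidate gives 6, actual t_23 = 6 ✓
n=24: candidate gives 6, actual t_24 = 6 ✓

yes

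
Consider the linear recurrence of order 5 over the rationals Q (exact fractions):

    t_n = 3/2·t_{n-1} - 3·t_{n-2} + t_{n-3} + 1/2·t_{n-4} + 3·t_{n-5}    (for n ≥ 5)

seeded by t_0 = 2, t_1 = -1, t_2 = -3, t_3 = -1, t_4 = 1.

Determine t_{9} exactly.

t_5 = 3/2·1 + -3·-1 + 1·-3 + 1/2·-1 + 3·2 = 7
t_6 = 3/2·7 + -3·1 + 1·-1 + 1/2·-3 + 3·-1 = 2
t_7 = 3/2·2 + -3·7 + 1·1 + 1/2·-1 + 3·-3 = -53/2
t_8 = 3/2·-53/2 + -3·2 + 1·7 + 1/2·1 + 3·-1 = -165/4
t_9 = 3/2·-165/4 + -3·-53/2 + 1·2 + 1/2·7 + 3·1 = 209/8

209/8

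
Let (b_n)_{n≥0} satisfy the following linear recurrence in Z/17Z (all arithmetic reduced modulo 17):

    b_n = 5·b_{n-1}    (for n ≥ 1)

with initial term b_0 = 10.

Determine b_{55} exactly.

15

b_1 = 5·10 = 16
b_2 = 5·16 = 12
b_3 = 5·12 = 9
b_4 = 5·9 = 11
b_5 = 5·11 = 4
b_6 = 5·4 = 3
b_7 = 5·3 = 15
b_8 = 5·15 = 7
b_9 = 5·7 = 1
b_10 = 5·1 = 5
b_11 = 5·5 = 8
b_12 = 5·8 = 6
b_13 = 5·6 = 13
b_14 = 5·13 = 14
b_15 = 5·14 = 2
b_16 = 5·2 = 10
(b_16) = (10) = (b_0), so the sequence has period 16.
55 ≡ 7 (mod 16), hence b_55 = b_7 = 15.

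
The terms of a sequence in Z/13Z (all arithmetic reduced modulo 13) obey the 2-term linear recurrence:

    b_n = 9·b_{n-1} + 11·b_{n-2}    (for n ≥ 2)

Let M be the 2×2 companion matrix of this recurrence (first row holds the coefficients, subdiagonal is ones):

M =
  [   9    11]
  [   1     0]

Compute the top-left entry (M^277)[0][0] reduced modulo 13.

9

(M^277)[0][0] is the top entry after applying M 277 times to the unit state (1, 0). Equivalently it is h_{278} for the auxiliary sequence (h_n) obeying the same recurrence with h_1 = 1 and h_i = 0 for 0 ≤ i < 1:
h_2 = 9·1 + 11·0 = 9
h_3 = 9·9 + 11·1 = 1
h_4 = 9·1 + 11·9 = 4
h_5 = 9·4 + 11·1 = 8
h_6 = 9·8 + 11·4 = 12
h_7 = 9·12 + 11·8 = 1
Continuing the recurrence:
  h_8 = 11;  h_9 = 6;  h_10 = 6;  h_11 = 3;  h_12 = 2;  h_13 = 12
  h_14 = 0;  h_15 = 2;  h_16 = 5;  h_17 = 2;  h_18 = 8;  h_19 = 3
  h_20 = 11;  h_21 = 2;  h_22 = 9;  h_23 = 12;  h_24 = 12;  h_25 = 6
  h_26 = 4;  h_27 = 11;  h_28 = 0;  h_29 = 4;  h_30 = 10;  h_31 = 4
  h_32 = 3;  h_33 = 6;  h_34 = 9;  h_35 = 4;  h_36 = 5;  h_37 = 11
  h_38 = 11;  h_39 = 12;  h_40 = 8;  h_41 = 9;  h_42 = 0;  h_43 = 8
  h_44 = 7;  h_45 = 8;  h_46 = 6;  h_47 = 12;  h_48 = 5;  h_49 = 8
  h_50 = 10;  h_51 = 9;  h_52 = 9;  h_53 = 11;  h_54 = 3;  h_55 = 5
  h_56 = 0;  h_57 = 3;  h_58 = 1;  h_59 = 3;  h_60 = 12;  h_61 = 11
  h_62 = 10;  h_63 = 3;  h_64 = 7;  h_65 = 5;  h_66 = 5;  h_67 = 9
  h_68 = 6;  h_69 = 10;  h_70 = 0;  h_71 = 6;  h_72 = 2;  h_73 = 6
  h_74 = 11;  h_75 = 9;  h_76 = 7;  h_77 = 6;  h_78 = 1;  h_79 = 10
  h_80 = 10;  h_81 = 5;  h_82 = 12;  h_83 = 7;  h_84 = 0;  h_85 = 12
  h_86 = 4;  h_87 = 12;  h_88 = 9;  h_89 = 5;  h_90 = 1;  h_91 = 12
  h_92 = 2;  h_93 = 7;  h_94 = 7;  h_95 = 10;  h_96 = 11;  h_97 = 1
  h_98 = 0;  h_99 = 11;  h_100 = 8;  h_101 = 11;  h_102 = 5;  h_103 = 10
  h_104 = 2;  h_105 = 11;  h_106 = 4;  h_107 = 1;  h_108 = 1;  h_109 = 7
  h_110 = 9;  h_111 = 2;  h_112 = 0;  h_113 = 9;  h_114 = 3;  h_115 = 9
  h_116 = 10;  h_117 = 7;  h_118 = 4;  h_119 = 9;  h_120 = 8;  h_121 = 2
  h_122 = 2;  h_123 = 1;  h_124 = 5;  h_125 = 4;  h_126 = 0;  h_127 = 5
  h_128 = 6;  h_129 = 5;  h_130 = 7;  h_131 = 1;  h_132 = 8;  h_133 = 5
  h_134 = 3;  h_135 = 4;  h_136 = 4;  h_137 = 2;  h_138 = 10;  h_139 = 8
  h_140 = 0;  h_141 = 10;  h_142 = 12;  h_143 = 10;  h_144 = 1;  h_145 = 2
  h_146 = 3;  h_147 = 10;  h_148 = 6;  h_149 = 8;  h_150 = 8;  h_151 = 4
  h_152 = 7;  h_153 = 3;  h_154 = 0;  h_155 = 7;  h_156 = 11;  h_157 = 7
  h_158 = 2;  h_159 = 4;  h_160 = 6;  h_161 = 7;  h_162 = 12;  h_163 = 3
  h_164 = 3;  h_165 = 8;  h_166 = 1;  h_167 = 6;  h_168 = 0;  h_169 = 1
  h_170 = 9;  h_171 = 1;  h_172 = 4;  h_173 = 8;  h_174 = 12;  h_175 = 1
  h_176 = 11;  h_177 = 6;  h_178 = 6;  h_179 = 3;  h_180 = 2;  h_181 = 12
  h_182 = 0;  h_183 = 2;  h_184 = 5;  h_185 = 2;  h_186 = 8;  h_187 = 3
  h_188 = 11;  h_189 = 2;  h_190 = 9;  h_191 = 12;  h_192 = 12;  h_193 = 6
  h_194 = 4;  h_195 = 11;  h_196 = 0;  h_197 = 4;  h_198 = 10;  h_199 = 4
  h_200 = 3;  h_201 = 6;  h_202 = 9;  h_203 = 4;  h_204 = 5;  h_205 = 11
  h_206 = 11;  h_207 = 12;  h_208 = 8;  h_209 = 9;  h_210 = 0;  h_211 = 8
  h_212 = 7;  h_213 = 8;  h_214 = 6;  h_215 = 12;  h_216 = 5;  h_217 = 8
  h_218 = 10;  h_219 = 9;  h_220 = 9;  h_221 = 11;  h_222 = 3;  h_223 = 5
  h_224 = 0;  h_225 = 3;  h_226 = 1;  h_227 = 3;  h_228 = 12;  h_229 = 11
  h_230 = 10;  h_231 = 3;  h_232 = 7;  h_233 = 5;  h_234 = 5;  h_235 = 9
  h_236 = 6;  h_237 = 10;  h_238 = 0;  h_239 = 6;  h_240 = 2;  h_241 = 6
  h_242 = 11;  h_243 = 9;  h_244 = 7;  h_245 = 6;  h_246 = 1;  h_247 = 10
  h_248 = 10;  h_249 = 5;  h_250 = 12;  h_251 = 7;  h_252 = 0;  h_253 = 12
  h_254 = 4;  h_255 = 12;  h_256 = 9;  h_257 = 5;  h_258 = 1;  h_259 = 12
  h_260 = 2;  h_261 = 7;  h_262 = 7;  h_263 = 10;  h_264 = 11;  h_265 = 1
  h_266 = 0;  h_267 = 11;  h_268 = 8;  h_269 = 11;  h_270 = 5;  h_271 = 10
  h_272 = 2;  h_273 = 11;  h_274 = 4;  h_275 = 1;  h_276 = 1
h_277 = 9·1 + 11·1 = 7
h_278 = 9·7 + 11·1 = 9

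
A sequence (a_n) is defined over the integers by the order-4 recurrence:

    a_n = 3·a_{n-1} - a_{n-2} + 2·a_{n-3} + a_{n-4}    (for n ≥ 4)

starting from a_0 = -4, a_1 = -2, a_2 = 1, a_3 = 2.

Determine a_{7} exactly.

a_4 = 3·2 + -1·1 + 2·-2 + 1·-4 = -3
a_5 = 3·-3 + -1·2 + 2·1 + 1·-2 = -11
a_6 = 3·-11 + -1·-3 + 2·2 + 1·1 = -25
a_7 = 3·-25 + -1·-11 + 2·-3 + 1·2 = -68

-68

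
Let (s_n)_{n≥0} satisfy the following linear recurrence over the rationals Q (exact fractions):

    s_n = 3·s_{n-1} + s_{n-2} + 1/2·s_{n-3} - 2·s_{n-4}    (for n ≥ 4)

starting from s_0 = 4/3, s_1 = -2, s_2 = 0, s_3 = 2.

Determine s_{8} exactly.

s_4 = 3·2 + 1·0 + 1/2·-2 + -2·4/3 = 7/3
s_5 = 3·7/3 + 1·2 + 1/2·0 + -2·-2 = 13
s_6 = 3·13 + 1·7/3 + 1/2·2 + -2·0 = 127/3
s_7 = 3·127/3 + 1·13 + 1/2·7/3 + -2·2 = 823/6
s_8 = 3·823/6 + 1·127/3 + 1/2·13 + -2·7/3 = 1367/3

1367/3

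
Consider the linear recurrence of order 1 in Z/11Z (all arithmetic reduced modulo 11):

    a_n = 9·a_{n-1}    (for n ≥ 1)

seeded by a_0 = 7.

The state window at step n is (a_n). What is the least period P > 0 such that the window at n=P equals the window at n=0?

5

n=0: window = (7)
n=1: window = (8)
n=2: window = (6)
n=3: window = (10)
n=4: window = (2)
n=5: window = (7)
window at n=5 equals window at n=0 → period = 5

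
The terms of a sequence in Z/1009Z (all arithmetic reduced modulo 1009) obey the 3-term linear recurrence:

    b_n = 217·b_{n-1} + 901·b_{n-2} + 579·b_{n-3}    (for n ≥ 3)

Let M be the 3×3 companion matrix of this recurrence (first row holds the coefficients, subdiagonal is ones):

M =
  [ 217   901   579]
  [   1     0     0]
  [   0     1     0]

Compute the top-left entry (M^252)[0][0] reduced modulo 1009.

430

(M^252)[0][0] is the top entry after applying M 252 times to the unit state (1, 0, 0). Equivalently it is h_{254} for the auxiliary sequence (h_n) obeying the same recurrence with h_2 = 1 and h_i = 0 for 0 ≤ i < 2:
h_3 = 217·1 + 901·0 + 579·0 = 217
h_4 = 217·217 + 901·1 + 579·0 = 567
h_5 = 217·567 + 901·217 + 579·1 = 291
h_6 = 217·291 + 901·567 + 579·217 = 420
h_7 = 217·420 + 901·291 + 579·567 = 549
h_8 = 217·549 + 901·420 + 579·291 = 102
Continuing the recurrence:
  h_9 = 186;  h_10 = 121;  h_11 = 651;  h_12 = 796;  h_13 = 953;  h_14 = 325
  h_15 = 669;  h_16 = 965;  h_17 = 430;  h_18 = 84;  h_19 = 798;  h_20 = 383
  h_21 = 158;  h_22 = 914;  h_23 = 440;  h_24 = 467;  h_25 = 832;  h_26 = 439
  h_27 = 343;  h_28 = 211;  h_29 = 584;  h_30 = 846;  h_31 = 519;  h_32 = 187
  h_33 = 131;  h_34 = 987;  h_35 = 559;  h_36 = 755;  h_37 = 924;  h_38 = 687
  h_39 = 94;  h_40 = 914;  h_41 = 739;  h_42 = 42;  h_43 = 422;  h_44 = 329
  h_45 = 694;  h_46 = 200;  h_47 = 526;  h_48 = 967;  h_49 = 437;  h_50 = 319
  h_51 = 736;  h_52 = 917;  h_53 = 493;  h_54 = 219;  h_55 = 542;  h_56 = 25
  h_57 = 33;  h_58 = 444;  h_59 = 305;  h_60 = 7;  h_61 = 648;  h_62 = 638
  h_63 = 876;  h_64 = 961;  h_65 = 20;  h_66 = 120;  h_67 = 124;  h_68 = 303
  h_69 = 759;  h_70 = 966;  h_71 = 387;  h_72 = 377;  h_73 = 990;  h_74 = 641
  h_75 = 228;  h_76 = 526;  h_77 = 553;  h_78 = 468;  h_79 = 299;  h_80 = 547
  h_81 = 193;  h_82 = 540;  h_83 = 368;  h_84 = 95;  h_85 = 921;  h_86 = 78
  h_87 = 715;  h_88 = 933;  h_89 = 891;  h_90 = 50;  h_91 = 779;  h_92 = 475
  h_93 = 470;  h_94 = 258;  h_95 = 758;  h_96 = 107;  h_97 = 936;  h_98 = 822
  h_99 = 1006;  h_100 = 485;  h_101 = 323;  h_102 = 839;  h_103 = 178;  h_104 = 834
  h_105 = 766;  h_106 = 619;  h_107 = 720;  h_108 = 150;  h_109 = 401;  h_110 = 350
  h_111 = 430;  h_112 = 124;  h_113 = 489;  h_114 = 649;  h_115 = 395;  h_116 = 90
  h_117 = 500;  h_118 = 569;  h_119 = 503;  h_120 = 193;  h_121 = 182;  h_122 = 124
  h_123 = 946;  h_124 = 622;  h_125 = 675;  h_126 = 444;  h_127 = 166;  h_128 = 520
  h_129 = 856;  h_130 = 699;  h_131 = 102;  h_132 = 324;  h_133 = 882;  h_134 = 543
  h_135 = 299;  h_136 = 309;  h_137 = 44;  h_138 = 974;  h_139 = 79;  h_140 = 994
  h_141 = 236;  h_142 = 700;  h_143 = 683;  h_144 = 392;  h_145 = 892;  h_146 = 816
  h_147 = 968;  h_148 = 708;  h_149 = 912;  h_150 = 837;  h_151 = 673;  h_152 = 491
  h_153 = 869;  h_154 = 532;  h_155 = 154;  h_156 = 847;  h_157 = 965;  h_158 = 250
  h_159 = 519;  h_160 = 616;  h_161 = 390;  h_162 = 768;  h_163 = 916;  h_164 = 596
  h_165 = 846;  h_166 = 791;  h_167 = 574;  h_168 = 248;  h_169 = 808;  h_170 = 614
  h_171 = 883;  h_172 = 848;  h_173 = 198;  h_174 = 517;  h_175 = 613;  h_176 = 117
  h_177 = 224;  h_178 = 416;  h_179 = 635;  h_180 = 583;  h_181 = 131;  h_182 = 158
  h_183 = 509;  h_184 = 735;  h_185 = 259;  h_186 = 113;  h_187 = 352;  h_188 = 233
  h_189 = 279;  h_190 = 54;  h_191 = 458;  h_192 = 827;  h_193 = 830;  h_194 = 808
  h_195 = 498;  h_196 = 908;  h_197 = 639;  h_198 = 7;  h_199 = 153;  h_200 = 844
  h_201 = 156;  h_202 = 8;  h_203 = 343;  h_204 = 433;  h_205 = 0;  h_206 = 483
  h_207 = 350;  h_208 = 579;  h_209 = 224;  h_210 = 43;  h_211 = 527;  h_212 = 278
  h_213 = 55;  h_214 = 488;  h_215 = 596;  h_216 = 510;  h_217 = 929;  h_218 = 214
  h_219 = 245;  h_220 = 886;  h_221 = 125;  h_222 = 644;  h_223 = 545;  h_224 = 8
  h_225 = 944;  h_226 = 913;  h_227 = 910;  h_228 = 691;  h_229 = 119;  h_230 = 828
  h_231 = 864;  h_232 = 480;  h_233 = 895;  h_234 = 907;  h_235 = 713;  h_236 = 849
  h_237 = 748;  h_238 = 140;  h_239 = 234;  h_240 = 574;  h_241 = 744;  h_242 = 854
  h_243 = 415;  h_244 = 783;  h_245 = 31;  h_246 = 1008;  h_247 = 787;  h_248 = 153
  h_249 = 94;  h_250 = 452;  h_251 = 953;  h_252 = 521
h_253 = 217·521 + 901·953 + 579·452 = 420
h_254 = 217·420 + 901·521 + 579·953 = 430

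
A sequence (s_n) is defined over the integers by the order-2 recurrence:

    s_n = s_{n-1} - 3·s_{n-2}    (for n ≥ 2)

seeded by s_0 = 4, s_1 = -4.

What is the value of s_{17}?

-54664

s_2 = 1·-4 + -3·4 = -16
s_3 = 1·-16 + -3·-4 = -4
s_4 = 1·-4 + -3·-16 = 44
s_5 = 1·44 + -3·-4 = 56
s_6 = 1·56 + -3·44 = -76
s_7 = 1·-76 + -3·56 = -244
s_8 = 1·-244 + -3·-76 = -16
s_9 = 1·-16 + -3·-244 = 716
s_10 = 1·716 + -3·-16 = 764
s_11 = 1·764 + -3·716 = -1384
s_12 = 1·-1384 + -3·764 = -3676
s_13 = 1·-3676 + -3·-1384 = 476
s_14 = 1·476 + -3·-3676 = 11504
s_15 = 1·11504 + -3·476 = 10076
s_16 = 1·10076 + -3·11504 = -24436
s_17 = 1·-24436 + -3·10076 = -54664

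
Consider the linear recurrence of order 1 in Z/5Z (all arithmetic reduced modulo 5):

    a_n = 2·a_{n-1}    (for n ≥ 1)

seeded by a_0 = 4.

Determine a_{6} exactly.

a_1 = 2·4 = 3
a_2 = 2·3 = 1
a_3 = 2·1 = 2
a_4 = 2·2 = 4
a_5 = 2·4 = 3
a_6 = 2·3 = 1

1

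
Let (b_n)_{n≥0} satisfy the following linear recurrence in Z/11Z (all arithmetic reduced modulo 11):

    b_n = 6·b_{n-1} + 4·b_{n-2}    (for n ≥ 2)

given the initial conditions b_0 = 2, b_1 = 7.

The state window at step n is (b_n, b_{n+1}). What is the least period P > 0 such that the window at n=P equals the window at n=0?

40

n=0: window = (2, 7)
n=1: window = (7, 6)
n=2: window = (6, 9)
n=3: window = (9, 1)
n=4: window = (1, 9)
n=5: window = (9, 3)
n=6: window = (3, 10)
n=7: window = (10, 6)
n=8: window = (6, 10)
n=9: window = (10, 7)
n=10: window = (7, 5)
n=11: window = (5, 3)
n=12: window = (3, 5)
n=13: window = (5, 9)
n=14: window = (9, 8)
n=15: window = (8, 7)
n=16: window = (7, 8)
n=17: window = (8, 10)
n=18: window = (10, 4)
n=19: window = (4, 9)
n=20: window = (9, 4)
n=21: window = (4, 5)
n=22: window = (5, 2)
n=23: window = (2, 10)
n=24: window = (10, 2)
n=25: window = (2, 8)
n=26: window = (8, 1)
n=27: window = (1, 5)
n=28: window = (5, 1)
n=29: window = (1, 4)
n=30: window = (4, 6)
n=31: window = (6, 8)
n=32: window = (8, 6)
n=33: window = (6, 2)
n=34: window = (2, 3)
n=35: window = (3, 4)
n=36: window = (4, 3)
n=37: window = (3, 1)
n=38: window = (1, 7)
n=39: window = (7, 2)
n=40: window = (2, 7)
window at n=40 equals window at n=0 → period = 40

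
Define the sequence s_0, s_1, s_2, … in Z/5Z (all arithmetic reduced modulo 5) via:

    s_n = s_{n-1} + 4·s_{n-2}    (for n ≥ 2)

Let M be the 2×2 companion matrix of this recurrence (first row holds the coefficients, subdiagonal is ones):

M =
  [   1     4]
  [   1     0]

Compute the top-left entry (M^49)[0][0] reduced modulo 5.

1

(M^49)[0][0] is the top entry after applying M 49 times to the unit state (1, 0). Equivalently it is h_{50} for the auxiliary sequence (h_n) obeying the same recurrence with h_1 = 1 and h_i = 0 for 0 ≤ i < 1:
h_2 = 1·1 + 4·0 = 1
h_3 = 1·1 + 4·1 = 0
h_4 = 1·0 + 4·1 = 4
h_5 = 1·4 + 4·0 = 4
h_6 = 1·4 + 4·4 = 0
h_7 = 1·0 + 4·4 = 1
(h_6, h_7) = (0, 1) = (h_0, h_1), so the sequence has period 6.
50 ≡ 2 (mod 6), hence h_50 = h_2 = 1.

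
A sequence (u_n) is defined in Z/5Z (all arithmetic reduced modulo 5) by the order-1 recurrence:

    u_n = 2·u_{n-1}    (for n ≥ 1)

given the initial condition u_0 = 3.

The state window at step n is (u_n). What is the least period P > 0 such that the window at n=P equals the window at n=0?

n=0: window = (3)
n=1: window = (1)
n=2: window = (2)
n=3: window = (4)
n=4: window = (3)
window at n=4 equals window at n=0 → period = 4

4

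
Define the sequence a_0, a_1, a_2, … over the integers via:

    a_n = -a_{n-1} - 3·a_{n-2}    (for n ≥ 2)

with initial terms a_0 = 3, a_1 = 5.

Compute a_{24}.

a_2 = -1·5 + -3·3 = -14
a_3 = -1·-14 + -3·5 = -1
a_4 = -1·-1 + -3·-14 = 43
a_5 = -1·43 + -3·-1 = -40
a_6 = -1·-40 + -3·43 = -89
a_7 = -1·-89 + -3·-40 = 209
a_8 = -1·209 + -3·-89 = 58
a_9 = -1·58 + -3·209 = -685
a_10 = -1·-685 + -3·58 = 511
a_11 = -1·511 + -3·-685 = 1544
a_12 = -1·1544 + -3·511 = -3077
a_13 = -1·-3077 + -3·1544 = -1555
a_14 = -1·-1555 + -3·-3077 = 10786
a_15 = -1·10786 + -3·-1555 = -6121
a_16 = -1·-6121 + -3·10786 = -26237
a_17 = -1·-26237 + -3·-6121 = 44600
a_18 = -1·44600 + -3·-26237 = 34111
a_19 = -1·34111 + -3·44600 = -167911
a_20 = -1·-167911 + -3·34111 = 65578
a_21 = -1·65578 + -3·-167911 = 438155
a_22 = -1·438155 + -3·65578 = -634889
a_23 = -1·-634889 + -3·438155 = -679576
a_24 = -1·-679576 + -3·-634889 = 2584243

2584243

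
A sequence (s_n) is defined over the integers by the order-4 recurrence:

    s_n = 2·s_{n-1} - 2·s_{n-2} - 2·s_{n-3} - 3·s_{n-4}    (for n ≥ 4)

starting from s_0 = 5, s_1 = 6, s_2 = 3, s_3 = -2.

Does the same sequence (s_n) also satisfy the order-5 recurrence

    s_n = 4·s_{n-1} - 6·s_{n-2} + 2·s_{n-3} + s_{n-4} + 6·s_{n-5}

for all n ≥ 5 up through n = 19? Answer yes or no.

yes

Terms s_0..s_19: 5, 6, 3, -2, -37, -94, -119, 30, 597, 1654, 2411, 230, -9461, -29166, -47103, -17642, 145637, 508262, 901843, 548814
n=5: candidate gives -94, actual s_5 = -94 ✓
n=6: candidate gives -119, actual s_6 = -119 ✓
n=7: candidate gives 30, actual s_7 = 30 ✓
n=8: candidate gives 597, actual s_8 = 597 ✓
n=9: candidate gives 1654, actual s_9 = 1654 ✓
n=10: candidate gives 2411, actual s_10 = 2411 ✓
n=11: candidate gives 230, actual s_11 = 230 ✓
n=12: candidate gives -9461, actual s_12 = -9461 ✓
n=13: candidate gives -29166, actual s_13 = -29166 ✓
n=14: candidate gives -47103, actual s_14 = -47103 ✓
n=15: candidate gives -17642, actual s_15 = -17642 ✓
n=16: candidate gives 145637, actual s_16 = 145637 ✓
n=17: candidate gives 508262, actual s_17 = 508262 ✓
n=18: candidate gives 901843, actual s_18 = 901843 ✓
n=19: candidate gives 548814, actual s_19 = 548814 ✓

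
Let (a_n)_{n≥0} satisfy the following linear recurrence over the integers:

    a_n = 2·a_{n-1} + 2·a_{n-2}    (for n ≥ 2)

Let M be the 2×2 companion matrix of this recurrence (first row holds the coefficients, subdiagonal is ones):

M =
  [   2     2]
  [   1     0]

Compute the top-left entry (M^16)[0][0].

7598336

(M^16)[0][0] is the top entry after applying M 16 times to the unit state (1, 0). Equivalently it is h_{17} for the auxiliary sequence (h_n) obeying the same recurrence with h_1 = 1 and h_i = 0 for 0 ≤ i < 1:
h_2 = 2·1 + 2·0 = 2
h_3 = 2·2 + 2·1 = 6
h_4 = 2·6 + 2·2 = 16
h_5 = 2·16 + 2·6 = 44
h_6 = 2·44 + 2·16 = 120
h_7 = 2·120 + 2·44 = 328
h_8 = 2·328 + 2·120 = 896
h_9 = 2·896 + 2·328 = 2448
h_10 = 2·2448 + 2·896 = 6688
h_11 = 2·6688 + 2·2448 = 18272
h_12 = 2·18272 + 2·6688 = 49920
h_13 = 2·49920 + 2·18272 = 136384
h_14 = 2·136384 + 2·49920 = 372608
h_15 = 2·372608 + 2·136384 = 1017984
h_16 = 2·1017984 + 2·372608 = 2781184
h_17 = 2·2781184 + 2·1017984 = 7598336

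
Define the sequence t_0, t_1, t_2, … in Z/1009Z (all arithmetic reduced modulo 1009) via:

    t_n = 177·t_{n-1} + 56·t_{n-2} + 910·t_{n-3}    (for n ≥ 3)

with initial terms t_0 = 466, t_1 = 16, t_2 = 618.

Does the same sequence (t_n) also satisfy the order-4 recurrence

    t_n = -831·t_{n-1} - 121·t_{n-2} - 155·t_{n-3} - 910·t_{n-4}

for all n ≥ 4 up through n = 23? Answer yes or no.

yes

Terms t_0..t_23: 466, 16, 618, 581, 655, 515, 695, 236, 446, 146, 211, 360, 542, 359, 742, 916, 649, 892, 626, 648, 904, 125, 525, 339
n=4: candidate gives 655, actual t_4 = 655 ✓
n=5: candidate gives 515, actual t_5 = 515 ✓
n=6: candidate gives 695, actual t_6 = 695 ✓
n=7: candidate gives 236, actual t_7 = 236 ✓
n=8: candidate gives 446, actual t_8 = 446 ✓
n=9: candidate gives 146, actual t_9 = 146 ✓
n=10: candidate gives 211, actual t_10 = 211 ✓
n=11: candidate gives 360, actual t_11 = 360 ✓
n=12: candidate gives 542, actual t_12 = 542 ✓
n=13: candidate gives 359, actual t_13 = 359 ✓
n=14: candidate gives 742, actual t_14 = 742 ✓
n=15: candidate gives 916, actual t_15 = 916 ✓
n=16: candidate gives 649, actual t_16 = 649 ✓
n=17: candidate gives 892, actual t_17 = 892 ✓
n=18: candidate gives 626, actual t_18 = 626 ✓
n=19: candidate gives 648, actual t_19 = 648 ✓
n=20: candidate gives 904, actual t_20 = 904 ✓
n=21: candidate gives 125, actual t_21 = 125 ✓
n=22: candidate gives 525, actual t_22 = 525 ✓
n=23: candidate gives 339, actual t_23 = 339 ✓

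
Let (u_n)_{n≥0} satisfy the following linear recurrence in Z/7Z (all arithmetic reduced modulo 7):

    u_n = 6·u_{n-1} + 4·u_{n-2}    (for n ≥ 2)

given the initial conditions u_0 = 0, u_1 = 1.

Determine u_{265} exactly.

6

u_2 = 6·1 + 4·0 = 6
u_3 = 6·6 + 4·1 = 5
u_4 = 6·5 + 4·6 = 5
u_5 = 6·5 + 4·5 = 1
u_6 = 6·1 + 4·5 = 5
u_7 = 6·5 + 4·1 = 6
u_8 = 6·6 + 4·5 = 0
u_9 = 6·0 + 4·6 = 3
u_10 = 6·3 + 4·0 = 4
u_11 = 6·4 + 4·3 = 1
u_12 = 6·1 + 4·4 = 1
u_13 = 6·1 + 4·1 = 3
u_14 = 6·3 + 4·1 = 1
u_15 = 6·1 + 4·3 = 4
u_16 = 6·4 + 4·1 = 0
u_17 = 6·0 + 4·4 = 2
u_18 = 6·2 + 4·0 = 5
u_19 = 6·5 + 4·2 = 3
u_20 = 6·3 + 4·5 = 3
u_21 = 6·3 + 4·3 = 2
u_22 = 6·2 + 4·3 = 3
u_23 = 6·3 + 4·2 = 5
u_24 = 6·5 + 4·3 = 0
u_25 = 6·0 + 4·5 = 6
u_26 = 6·6 + 4·0 = 1
u_27 = 6·1 + 4·6 = 2
u_28 = 6·2 + 4·1 = 2
u_29 = 6·2 + 4·2 = 6
u_30 = 6·6 + 4·2 = 2
u_31 = 6·2 + 4·6 = 1
u_32 = 6·1 + 4·2 = 0
u_33 = 6·0 + 4·1 = 4
u_34 = 6·4 + 4·0 = 3
u_35 = 6·3 + 4·4 = 6
u_36 = 6·6 + 4·3 = 6
u_37 = 6·6 + 4·6 = 4
u_38 = 6·4 + 4·6 = 6
u_39 = 6·6 + 4·4 = 3
u_40 = 6·3 + 4·6 = 0
u_41 = 6·0 + 4·3 = 5
u_42 = 6·5 + 4·0 = 2
u_43 = 6·2 + 4·5 = 4
u_44 = 6·4 + 4·2 = 4
u_45 = 6·4 + 4·4 = 5
u_46 = 6·5 + 4·4 = 4
u_47 = 6·4 + 4·5 = 2
u_48 = 6·2 + 4·4 = 0
u_49 = 6·0 + 4·2 = 1
(u_48, u_49) = (0, 1) = (u_0, u_1), so the sequence has period 48.
265 ≡ 25 (mod 48), hence u_265 = u_25 = 6.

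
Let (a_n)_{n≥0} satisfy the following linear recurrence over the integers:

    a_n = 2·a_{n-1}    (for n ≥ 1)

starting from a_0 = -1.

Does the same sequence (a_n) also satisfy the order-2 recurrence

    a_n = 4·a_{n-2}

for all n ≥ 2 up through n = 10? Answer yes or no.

yes

Terms a_0..a_10: -1, -2, -4, -8, -16, -32, -64, -128, -256, -512, -1024
n=2: candidate gives -4, actual a_2 = -4 ✓
n=3: candidate gives -8, actual a_3 = -8 ✓
n=4: candidate gives -16, actual a_4 = -16 ✓
n=5: candidate gives -32, actual a_5 = -32 ✓
n=6: candidate gives -64, actual a_6 = -64 ✓
n=7: candidate gives -128, actual a_7 = -128 ✓
n=8: candidate gives -256, actual a_8 = -256 ✓
n=9: candidate gives -512, actual a_9 = -512 ✓
n=10: candidate gives -1024, actual a_10 = -1024 ✓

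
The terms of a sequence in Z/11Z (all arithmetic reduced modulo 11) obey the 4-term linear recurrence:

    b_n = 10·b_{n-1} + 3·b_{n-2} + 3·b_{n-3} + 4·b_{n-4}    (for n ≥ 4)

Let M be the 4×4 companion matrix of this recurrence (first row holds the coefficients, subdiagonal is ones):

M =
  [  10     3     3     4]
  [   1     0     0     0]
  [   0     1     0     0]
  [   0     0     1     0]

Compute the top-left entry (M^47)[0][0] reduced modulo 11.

1

(M^47)[0][0] is the top entry after applying M 47 times to the unit state (1, 0, 0, 0). Equivalently it is h_{50} for the auxiliary sequence (h_n) obeying the same recurrence with h_3 = 1 and h_i = 0 for 0 ≤ i < 3:
h_4 = 10·1 + 3·0 + 3·0 + 4·0 = 10
h_5 = 10·10 + 3·1 + 3·0 + 4·0 = 4
h_6 = 10·4 + 3·10 + 3·1 + 4·0 = 7
h_7 = 10·7 + 3·4 + 3·10 + 4·1 = 6
h_8 = 10·6 + 3·7 + 3·4 + 4·10 = 1
h_9 = 10·1 + 3·6 + 3·7 + 4·4 = 10
h_10 = 10·10 + 3·1 + 3·6 + 4·7 = 6
h_11 = 10·6 + 3·10 + 3·1 + 4·6 = 7
h_12 = 10·7 + 3·6 + 3·10 + 4·1 = 1
h_13 = 10·1 + 3·7 + 3·6 + 4·10 = 1
h_14 = 10·1 + 3·1 + 3·7 + 4·6 = 3
h_15 = 10·3 + 3·1 + 3·1 + 4·7 = 9
h_16 = 10·9 + 3·3 + 3·1 + 4·1 = 7
h_17 = 10·7 + 3·9 + 3·3 + 4·1 = 0
h_18 = 10·0 + 3·7 + 3·9 + 4·3 = 5
h_19 = 10·5 + 3·0 + 3·7 + 4·9 = 8
h_20 = 10·8 + 3·5 + 3·0 + 4·7 = 2
h_21 = 10·2 + 3·8 + 3·5 + 4·0 = 4
h_22 = 10·4 + 3·2 + 3·8 + 4·5 = 2
h_23 = 10·2 + 3·4 + 3·2 + 4·8 = 4
h_24 = 10·4 + 3·2 + 3·4 + 4·2 = 0
h_25 = 10·0 + 3·4 + 3·2 + 4·4 = 1
h_26 = 10·1 + 3·0 + 3·4 + 4·2 = 8
h_27 = 10·8 + 3·1 + 3·0 + 4·4 = 0
h_28 = 10·0 + 3·8 + 3·1 + 4·0 = 5
h_29 = 10·5 + 3·0 + 3·8 + 4·1 = 1
h_30 = 10·1 + 3·5 + 3·0 + 4·8 = 2
h_31 = 10·2 + 3·1 + 3·5 + 4·0 = 5
h_32 = 10·5 + 3·2 + 3·1 + 4·5 = 2
h_33 = 10·2 + 3·5 + 3·2 + 4·1 = 1
h_34 = 10·1 + 3·2 + 3·5 + 4·2 = 6
h_35 = 10·6 + 3·1 + 3·2 + 4·5 = 1
h_36 = 10·1 + 3·6 + 3·1 + 4·2 = 6
h_37 = 10·6 + 3·1 + 3·6 + 4·1 = 8
h_38 = 10·8 + 3·6 + 3·1 + 4·6 = 4
h_39 = 10·4 + 3·8 + 3·6 + 4·1 = 9
h_40 = 10·9 + 3·4 + 3·8 + 4·6 = 7
h_41 = 10·7 + 3·9 + 3·4 + 4·8 = 9
h_42 = 10·9 + 3·7 + 3·9 + 4·4 = 0
h_43 = 10·0 + 3·9 + 3·7 + 4·9 = 7
h_44 = 10·7 + 3·0 + 3·9 + 4·7 = 4
h_45 = 10·4 + 3·7 + 3·0 + 4·9 = 9
h_46 = 10·9 + 3·4 + 3·7 + 4·0 = 2
h_47 = 10·2 + 3·9 + 3·4 + 4·7 = 10
h_48 = 10·10 + 3·2 + 3·9 + 4·4 = 6
h_49 = 10·6 + 3·10 + 3·2 + 4·9 = 0
h_50 = 10·0 + 3·6 + 3·10 + 4·2 = 1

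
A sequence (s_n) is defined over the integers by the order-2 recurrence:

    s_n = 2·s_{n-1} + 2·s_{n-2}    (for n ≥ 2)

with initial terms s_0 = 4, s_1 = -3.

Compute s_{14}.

-26752

s_2 = 2·-3 + 2·4 = 2
s_3 = 2·2 + 2·-3 = -2
s_4 = 2·-2 + 2·2 = 0
s_5 = 2·0 + 2·-2 = -4
s_6 = 2·-4 + 2·0 = -8
s_7 = 2·-8 + 2·-4 = -24
s_8 = 2·-24 + 2·-8 = -64
s_9 = 2·-64 + 2·-24 = -176
s_10 = 2·-176 + 2·-64 = -480
s_11 = 2·-480 + 2·-176 = -1312
s_12 = 2·-1312 + 2·-480 = -3584
s_13 = 2·-3584 + 2·-1312 = -9792
s_14 = 2·-9792 + 2·-3584 = -26752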